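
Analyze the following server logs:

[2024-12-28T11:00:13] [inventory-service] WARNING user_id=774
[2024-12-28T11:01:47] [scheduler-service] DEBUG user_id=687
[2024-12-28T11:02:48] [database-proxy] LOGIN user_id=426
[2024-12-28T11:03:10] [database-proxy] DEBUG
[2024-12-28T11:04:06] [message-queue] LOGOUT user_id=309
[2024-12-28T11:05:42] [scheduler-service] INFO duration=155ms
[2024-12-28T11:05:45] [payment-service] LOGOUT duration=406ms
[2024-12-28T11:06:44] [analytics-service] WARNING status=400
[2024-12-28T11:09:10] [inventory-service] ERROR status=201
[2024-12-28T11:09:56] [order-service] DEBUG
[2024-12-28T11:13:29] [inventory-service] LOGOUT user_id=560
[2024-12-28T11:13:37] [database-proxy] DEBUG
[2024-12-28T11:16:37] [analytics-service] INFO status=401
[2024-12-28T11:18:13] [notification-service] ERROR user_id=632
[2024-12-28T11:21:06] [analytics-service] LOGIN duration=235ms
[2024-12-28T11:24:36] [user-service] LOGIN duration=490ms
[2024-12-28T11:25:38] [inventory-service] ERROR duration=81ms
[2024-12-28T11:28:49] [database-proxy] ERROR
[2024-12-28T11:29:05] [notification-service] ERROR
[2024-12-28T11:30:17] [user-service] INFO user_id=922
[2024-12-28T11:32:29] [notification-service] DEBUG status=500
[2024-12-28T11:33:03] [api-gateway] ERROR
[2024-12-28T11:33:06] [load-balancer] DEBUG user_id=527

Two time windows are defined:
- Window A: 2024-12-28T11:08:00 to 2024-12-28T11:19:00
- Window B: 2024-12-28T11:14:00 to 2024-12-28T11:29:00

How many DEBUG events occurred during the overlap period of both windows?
0

To find overlap events:

1. Window A: 2024-12-28T11:08:00 to 2024-12-28T11:19:00
2. Window B: 2024-12-28T11:14:00 to 2024-12-28T11:29:00
3. Overlap period: 2024-12-28T11:14:00 to 2024-12-28T11:19:00
4. Count DEBUG events in overlap: 0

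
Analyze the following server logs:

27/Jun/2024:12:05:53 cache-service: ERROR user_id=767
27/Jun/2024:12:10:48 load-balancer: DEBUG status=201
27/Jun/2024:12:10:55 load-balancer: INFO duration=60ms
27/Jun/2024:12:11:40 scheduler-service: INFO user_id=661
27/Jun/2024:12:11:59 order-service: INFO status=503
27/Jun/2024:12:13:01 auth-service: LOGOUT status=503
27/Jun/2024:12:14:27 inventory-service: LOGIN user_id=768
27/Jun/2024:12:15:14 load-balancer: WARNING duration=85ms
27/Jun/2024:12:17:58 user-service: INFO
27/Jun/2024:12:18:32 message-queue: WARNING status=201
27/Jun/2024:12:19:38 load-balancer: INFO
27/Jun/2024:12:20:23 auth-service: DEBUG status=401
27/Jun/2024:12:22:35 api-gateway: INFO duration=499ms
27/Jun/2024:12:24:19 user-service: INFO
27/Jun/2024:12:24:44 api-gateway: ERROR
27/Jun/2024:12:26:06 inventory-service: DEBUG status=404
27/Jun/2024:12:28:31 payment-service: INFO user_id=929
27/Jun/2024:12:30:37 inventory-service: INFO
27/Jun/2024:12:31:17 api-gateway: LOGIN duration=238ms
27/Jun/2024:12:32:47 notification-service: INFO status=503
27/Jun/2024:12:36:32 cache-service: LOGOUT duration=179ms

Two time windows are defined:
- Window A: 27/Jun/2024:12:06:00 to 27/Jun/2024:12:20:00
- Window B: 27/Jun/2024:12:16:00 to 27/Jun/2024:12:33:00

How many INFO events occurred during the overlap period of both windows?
2

To find overlap events:

1. Window A: 27/Jun/2024:12:06:00 to 27/Jun/2024:12:20:00
2. Window B: 27/Jun/2024:12:16:00 to 27/Jun/2024:12:33:00
3. Overlap period: 27/Jun/2024:12:16:00 to 27/Jun/2024:12:20:00
4. Count INFO events in overlap: 2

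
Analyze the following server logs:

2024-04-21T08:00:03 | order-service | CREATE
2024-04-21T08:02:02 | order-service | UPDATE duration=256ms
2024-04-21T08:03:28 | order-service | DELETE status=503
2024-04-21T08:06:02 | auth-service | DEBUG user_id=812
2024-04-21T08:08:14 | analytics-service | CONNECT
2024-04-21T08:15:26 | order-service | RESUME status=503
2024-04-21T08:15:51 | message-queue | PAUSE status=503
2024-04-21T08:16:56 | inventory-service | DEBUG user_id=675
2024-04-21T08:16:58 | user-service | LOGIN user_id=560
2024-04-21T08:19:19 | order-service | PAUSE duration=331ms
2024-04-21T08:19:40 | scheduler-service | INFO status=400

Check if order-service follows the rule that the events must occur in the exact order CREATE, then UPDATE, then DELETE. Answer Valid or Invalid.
Valid

To validate ordering:

1. Required order: CREATE → UPDATE → DELETE
2. Rule: the events must occur in the exact order CREATE, then UPDATE, then DELETE
3. Check actual order of events for order-service
4. Result: Valid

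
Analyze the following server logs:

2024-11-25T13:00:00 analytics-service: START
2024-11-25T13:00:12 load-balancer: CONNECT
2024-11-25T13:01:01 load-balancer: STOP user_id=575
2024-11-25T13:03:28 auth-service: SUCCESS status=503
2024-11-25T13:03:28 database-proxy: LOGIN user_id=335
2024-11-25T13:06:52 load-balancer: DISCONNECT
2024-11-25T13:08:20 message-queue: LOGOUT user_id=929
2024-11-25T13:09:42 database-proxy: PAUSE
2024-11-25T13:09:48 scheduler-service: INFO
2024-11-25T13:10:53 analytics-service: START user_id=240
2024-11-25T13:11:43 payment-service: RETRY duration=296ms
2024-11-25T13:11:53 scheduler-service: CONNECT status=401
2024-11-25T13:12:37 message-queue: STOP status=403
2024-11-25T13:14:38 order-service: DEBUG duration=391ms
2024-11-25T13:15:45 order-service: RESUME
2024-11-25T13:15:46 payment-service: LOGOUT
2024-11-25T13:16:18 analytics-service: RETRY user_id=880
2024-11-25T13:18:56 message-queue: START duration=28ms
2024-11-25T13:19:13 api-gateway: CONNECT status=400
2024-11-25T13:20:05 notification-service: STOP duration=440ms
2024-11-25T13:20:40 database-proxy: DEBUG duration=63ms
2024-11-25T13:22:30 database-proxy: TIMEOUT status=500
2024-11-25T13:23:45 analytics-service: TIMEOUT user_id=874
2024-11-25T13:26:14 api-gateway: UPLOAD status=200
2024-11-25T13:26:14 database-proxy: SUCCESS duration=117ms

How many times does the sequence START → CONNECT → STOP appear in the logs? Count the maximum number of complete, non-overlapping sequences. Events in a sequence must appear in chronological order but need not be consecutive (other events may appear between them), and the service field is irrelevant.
3

To count sequences:

1. Look for pattern: START → CONNECT → STOP
2. Greedily scan the log in chronological order, matching each sequence element in turn (ignoring service)
3. Each time the full pattern completes, increment the count and restart matching from the next event
4. Complete non-overlapping sequences found: 3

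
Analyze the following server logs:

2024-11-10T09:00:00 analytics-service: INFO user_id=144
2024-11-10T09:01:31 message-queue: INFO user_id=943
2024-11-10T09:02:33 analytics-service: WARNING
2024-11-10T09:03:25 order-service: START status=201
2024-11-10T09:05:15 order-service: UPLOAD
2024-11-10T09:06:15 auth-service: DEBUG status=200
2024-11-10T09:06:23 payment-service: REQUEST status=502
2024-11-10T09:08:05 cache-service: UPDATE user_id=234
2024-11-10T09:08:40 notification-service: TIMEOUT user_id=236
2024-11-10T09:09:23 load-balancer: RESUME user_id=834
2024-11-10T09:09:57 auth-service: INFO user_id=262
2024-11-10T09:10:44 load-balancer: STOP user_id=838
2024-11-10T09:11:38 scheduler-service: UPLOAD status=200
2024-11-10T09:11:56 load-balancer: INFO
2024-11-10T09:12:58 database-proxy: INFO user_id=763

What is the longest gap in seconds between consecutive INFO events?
506

To find the longest gap:

1. Extract all INFO events in chronological order
2. Calculate time differences between consecutive events
3. Find the maximum difference
4. Longest gap: 506 seconds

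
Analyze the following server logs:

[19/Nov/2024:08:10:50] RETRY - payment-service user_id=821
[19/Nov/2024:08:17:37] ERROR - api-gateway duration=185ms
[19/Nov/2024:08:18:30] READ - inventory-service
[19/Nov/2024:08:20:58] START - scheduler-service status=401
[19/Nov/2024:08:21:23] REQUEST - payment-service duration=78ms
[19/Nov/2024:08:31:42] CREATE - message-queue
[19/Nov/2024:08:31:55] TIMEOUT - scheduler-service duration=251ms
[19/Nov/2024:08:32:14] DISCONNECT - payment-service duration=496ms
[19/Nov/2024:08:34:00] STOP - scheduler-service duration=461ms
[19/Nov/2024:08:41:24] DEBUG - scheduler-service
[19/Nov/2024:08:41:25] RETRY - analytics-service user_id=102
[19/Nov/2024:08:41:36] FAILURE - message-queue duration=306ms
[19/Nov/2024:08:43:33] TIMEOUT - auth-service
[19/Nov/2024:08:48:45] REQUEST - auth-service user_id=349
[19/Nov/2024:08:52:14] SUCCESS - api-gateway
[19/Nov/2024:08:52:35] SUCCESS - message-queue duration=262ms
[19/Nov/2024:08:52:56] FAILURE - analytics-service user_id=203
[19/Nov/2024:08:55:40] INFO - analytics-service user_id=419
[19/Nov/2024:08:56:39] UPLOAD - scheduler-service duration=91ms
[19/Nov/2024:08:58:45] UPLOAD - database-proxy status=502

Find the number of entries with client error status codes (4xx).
1

To find matching entries:

1. Pattern to match: client error status codes (4xx)
2. Scan each log entry for the pattern
3. Count matches: 1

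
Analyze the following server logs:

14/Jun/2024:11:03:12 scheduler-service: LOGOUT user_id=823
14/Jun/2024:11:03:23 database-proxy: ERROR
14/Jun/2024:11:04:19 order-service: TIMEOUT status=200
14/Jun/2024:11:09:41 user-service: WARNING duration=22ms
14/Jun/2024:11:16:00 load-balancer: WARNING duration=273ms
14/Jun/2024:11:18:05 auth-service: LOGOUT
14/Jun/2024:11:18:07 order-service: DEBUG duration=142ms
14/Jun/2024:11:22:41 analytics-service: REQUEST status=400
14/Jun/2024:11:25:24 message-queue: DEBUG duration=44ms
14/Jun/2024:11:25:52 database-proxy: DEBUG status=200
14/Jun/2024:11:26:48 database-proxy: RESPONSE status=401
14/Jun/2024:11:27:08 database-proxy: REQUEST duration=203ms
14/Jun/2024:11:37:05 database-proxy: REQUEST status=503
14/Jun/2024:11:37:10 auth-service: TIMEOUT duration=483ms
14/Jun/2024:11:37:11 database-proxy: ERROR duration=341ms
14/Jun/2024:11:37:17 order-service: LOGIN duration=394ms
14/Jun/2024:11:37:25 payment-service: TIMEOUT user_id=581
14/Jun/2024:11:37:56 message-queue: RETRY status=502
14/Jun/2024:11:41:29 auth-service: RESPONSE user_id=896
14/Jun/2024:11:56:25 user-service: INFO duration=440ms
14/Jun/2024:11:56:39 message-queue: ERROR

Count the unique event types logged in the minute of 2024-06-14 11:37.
5

To count unique event types:

1. Filter events in the minute starting at 2024-06-14 11:37
2. Extract event types from matching entries
3. Count unique types: 5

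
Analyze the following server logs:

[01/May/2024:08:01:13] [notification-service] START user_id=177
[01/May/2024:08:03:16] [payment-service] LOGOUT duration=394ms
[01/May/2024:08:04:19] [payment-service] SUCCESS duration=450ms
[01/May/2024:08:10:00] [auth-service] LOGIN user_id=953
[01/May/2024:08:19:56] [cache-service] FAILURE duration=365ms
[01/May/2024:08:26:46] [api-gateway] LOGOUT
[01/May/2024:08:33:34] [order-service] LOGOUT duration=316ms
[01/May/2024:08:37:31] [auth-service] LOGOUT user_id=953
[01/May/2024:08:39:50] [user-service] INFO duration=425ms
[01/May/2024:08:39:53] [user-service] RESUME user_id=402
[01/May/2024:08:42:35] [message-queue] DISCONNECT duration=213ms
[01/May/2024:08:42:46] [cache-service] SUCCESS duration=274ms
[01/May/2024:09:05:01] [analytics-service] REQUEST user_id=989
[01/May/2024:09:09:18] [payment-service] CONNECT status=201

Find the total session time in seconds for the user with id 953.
1651

To calculate session duration:

1. Find LOGIN event for user_id=953: 01/May/2024:08:10:00
2. Find LOGOUT event for user_id=953: 01/May/2024:08:37:31
3. Session duration: 01/May/2024:08:37:31 - 01/May/2024:08:10:00 = 1651 seconds (27 minutes)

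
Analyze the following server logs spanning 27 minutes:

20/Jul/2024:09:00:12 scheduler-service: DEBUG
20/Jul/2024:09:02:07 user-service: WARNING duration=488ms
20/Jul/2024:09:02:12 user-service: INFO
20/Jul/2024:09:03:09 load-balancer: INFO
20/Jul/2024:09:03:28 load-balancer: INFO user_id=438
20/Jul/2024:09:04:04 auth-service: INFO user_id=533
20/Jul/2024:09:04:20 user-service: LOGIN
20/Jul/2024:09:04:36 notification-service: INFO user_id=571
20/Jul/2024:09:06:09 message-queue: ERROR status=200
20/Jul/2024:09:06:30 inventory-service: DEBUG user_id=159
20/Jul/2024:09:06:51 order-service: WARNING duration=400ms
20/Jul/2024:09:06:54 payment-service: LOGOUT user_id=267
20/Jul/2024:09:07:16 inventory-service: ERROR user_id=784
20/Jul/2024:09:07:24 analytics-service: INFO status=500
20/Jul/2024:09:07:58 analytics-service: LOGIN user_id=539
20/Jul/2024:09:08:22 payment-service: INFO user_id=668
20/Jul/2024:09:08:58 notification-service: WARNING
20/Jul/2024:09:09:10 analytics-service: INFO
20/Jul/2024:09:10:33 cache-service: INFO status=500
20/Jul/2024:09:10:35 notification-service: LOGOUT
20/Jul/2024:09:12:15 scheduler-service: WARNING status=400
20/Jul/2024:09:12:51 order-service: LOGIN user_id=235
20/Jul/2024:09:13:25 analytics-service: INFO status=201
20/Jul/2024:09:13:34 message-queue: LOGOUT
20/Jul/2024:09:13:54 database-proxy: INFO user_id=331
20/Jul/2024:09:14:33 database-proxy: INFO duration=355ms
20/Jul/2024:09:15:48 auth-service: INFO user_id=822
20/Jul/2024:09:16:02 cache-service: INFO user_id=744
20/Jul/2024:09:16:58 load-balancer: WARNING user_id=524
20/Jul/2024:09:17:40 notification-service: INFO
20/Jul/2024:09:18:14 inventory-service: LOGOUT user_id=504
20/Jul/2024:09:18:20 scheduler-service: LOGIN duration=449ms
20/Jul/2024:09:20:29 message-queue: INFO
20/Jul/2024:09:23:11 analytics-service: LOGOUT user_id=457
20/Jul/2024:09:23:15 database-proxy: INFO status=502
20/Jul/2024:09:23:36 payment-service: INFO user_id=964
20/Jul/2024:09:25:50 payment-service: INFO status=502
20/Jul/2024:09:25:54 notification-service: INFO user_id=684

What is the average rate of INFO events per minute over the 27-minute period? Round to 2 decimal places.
0.74

To calculate the rate:

1. Count total INFO events: 20
2. Total time period: 27 minutes
3. Rate = 20 / 27 = 0.74 events per minute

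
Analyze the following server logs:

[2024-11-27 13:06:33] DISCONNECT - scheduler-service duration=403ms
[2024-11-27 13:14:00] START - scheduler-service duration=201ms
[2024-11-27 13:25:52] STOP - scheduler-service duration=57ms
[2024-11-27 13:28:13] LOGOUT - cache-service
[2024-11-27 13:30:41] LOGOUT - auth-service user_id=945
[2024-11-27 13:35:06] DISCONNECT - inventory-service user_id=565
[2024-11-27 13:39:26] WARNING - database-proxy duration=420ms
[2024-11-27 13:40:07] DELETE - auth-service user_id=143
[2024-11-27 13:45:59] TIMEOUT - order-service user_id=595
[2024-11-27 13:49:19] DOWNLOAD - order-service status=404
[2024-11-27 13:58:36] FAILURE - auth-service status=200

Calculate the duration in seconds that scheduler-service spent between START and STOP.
712

To calculate state duration:

1. Find START event for scheduler-service: 2024-11-27 13:14:00
2. Find STOP event for scheduler-service: 2024-11-27 13:25:52
3. Calculate duration: 2024-11-27 13:25:52 - 2024-11-27 13:14:00 = 712 seconds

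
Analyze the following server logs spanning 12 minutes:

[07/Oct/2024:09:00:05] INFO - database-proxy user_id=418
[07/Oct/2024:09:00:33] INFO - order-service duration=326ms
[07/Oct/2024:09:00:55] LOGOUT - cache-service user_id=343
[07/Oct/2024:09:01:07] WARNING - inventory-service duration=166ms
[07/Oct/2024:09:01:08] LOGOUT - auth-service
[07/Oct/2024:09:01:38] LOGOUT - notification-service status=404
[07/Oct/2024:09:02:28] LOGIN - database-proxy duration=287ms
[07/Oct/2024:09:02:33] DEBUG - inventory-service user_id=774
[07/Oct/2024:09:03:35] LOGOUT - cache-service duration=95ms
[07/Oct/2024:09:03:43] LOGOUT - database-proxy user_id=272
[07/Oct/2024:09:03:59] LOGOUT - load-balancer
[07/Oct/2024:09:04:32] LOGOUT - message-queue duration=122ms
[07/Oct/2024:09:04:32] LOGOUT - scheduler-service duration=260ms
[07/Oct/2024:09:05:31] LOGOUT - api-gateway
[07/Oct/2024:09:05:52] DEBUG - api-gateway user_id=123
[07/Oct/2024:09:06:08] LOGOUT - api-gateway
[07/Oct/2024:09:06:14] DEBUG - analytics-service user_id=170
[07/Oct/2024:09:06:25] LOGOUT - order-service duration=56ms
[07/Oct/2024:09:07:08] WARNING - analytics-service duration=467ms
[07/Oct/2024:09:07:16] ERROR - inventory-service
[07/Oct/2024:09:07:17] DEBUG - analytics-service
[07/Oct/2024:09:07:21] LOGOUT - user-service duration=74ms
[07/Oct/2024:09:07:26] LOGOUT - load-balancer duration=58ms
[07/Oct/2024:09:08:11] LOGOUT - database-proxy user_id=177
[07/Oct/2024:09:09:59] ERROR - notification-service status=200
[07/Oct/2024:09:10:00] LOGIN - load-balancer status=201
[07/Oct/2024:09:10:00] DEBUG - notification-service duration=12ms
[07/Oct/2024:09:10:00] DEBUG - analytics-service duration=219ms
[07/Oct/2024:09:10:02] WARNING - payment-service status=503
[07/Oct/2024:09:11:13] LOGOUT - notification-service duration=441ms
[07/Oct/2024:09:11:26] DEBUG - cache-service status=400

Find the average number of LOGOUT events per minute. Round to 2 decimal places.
1.25

To calculate the rate:

1. Count total LOGOUT events: 15
2. Total time period: 12 minutes
3. Rate = 15 / 12 = 1.25 events per minute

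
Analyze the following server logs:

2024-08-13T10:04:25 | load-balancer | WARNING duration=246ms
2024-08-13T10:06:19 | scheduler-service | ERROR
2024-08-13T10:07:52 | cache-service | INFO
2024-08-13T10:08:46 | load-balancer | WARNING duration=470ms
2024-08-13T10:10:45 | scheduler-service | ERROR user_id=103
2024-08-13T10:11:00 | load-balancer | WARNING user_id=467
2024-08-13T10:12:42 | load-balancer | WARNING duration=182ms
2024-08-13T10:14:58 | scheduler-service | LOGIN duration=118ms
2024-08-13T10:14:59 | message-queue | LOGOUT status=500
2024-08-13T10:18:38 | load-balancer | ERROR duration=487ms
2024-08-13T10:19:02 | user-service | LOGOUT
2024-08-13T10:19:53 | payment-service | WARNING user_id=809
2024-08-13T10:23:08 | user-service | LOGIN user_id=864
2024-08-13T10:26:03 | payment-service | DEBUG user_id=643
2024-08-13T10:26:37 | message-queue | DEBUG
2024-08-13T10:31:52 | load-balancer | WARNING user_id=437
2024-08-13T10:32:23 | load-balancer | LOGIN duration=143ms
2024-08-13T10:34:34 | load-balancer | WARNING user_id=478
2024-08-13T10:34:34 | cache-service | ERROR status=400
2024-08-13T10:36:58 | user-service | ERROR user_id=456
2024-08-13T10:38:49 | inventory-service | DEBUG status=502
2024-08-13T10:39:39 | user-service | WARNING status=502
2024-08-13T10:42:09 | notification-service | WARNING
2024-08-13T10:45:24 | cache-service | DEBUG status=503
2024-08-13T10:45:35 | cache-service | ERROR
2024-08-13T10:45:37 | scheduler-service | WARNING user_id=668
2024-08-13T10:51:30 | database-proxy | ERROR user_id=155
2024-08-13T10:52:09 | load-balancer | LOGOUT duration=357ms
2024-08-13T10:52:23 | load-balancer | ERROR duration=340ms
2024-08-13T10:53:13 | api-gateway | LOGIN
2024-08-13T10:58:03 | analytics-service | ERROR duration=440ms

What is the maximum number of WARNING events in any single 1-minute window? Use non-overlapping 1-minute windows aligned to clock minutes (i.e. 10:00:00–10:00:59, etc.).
1

To find the burst window:

1. Divide the log period into non-overlapping 1-minute windows starting at 10:00
2. Count WARNING events in each window
3. Find the window with maximum count
4. Maximum events in a window: 1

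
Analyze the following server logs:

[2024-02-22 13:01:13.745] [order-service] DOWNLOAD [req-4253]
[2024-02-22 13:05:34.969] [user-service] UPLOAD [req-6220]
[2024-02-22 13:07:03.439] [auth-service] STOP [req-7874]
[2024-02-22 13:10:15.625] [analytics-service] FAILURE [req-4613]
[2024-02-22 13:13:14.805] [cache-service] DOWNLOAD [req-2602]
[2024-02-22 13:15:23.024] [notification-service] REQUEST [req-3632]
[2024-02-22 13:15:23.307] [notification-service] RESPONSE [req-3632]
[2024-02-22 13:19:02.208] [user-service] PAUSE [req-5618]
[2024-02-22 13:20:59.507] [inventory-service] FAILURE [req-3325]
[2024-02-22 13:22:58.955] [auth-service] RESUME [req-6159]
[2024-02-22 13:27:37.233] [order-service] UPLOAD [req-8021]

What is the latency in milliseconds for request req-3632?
283

To calculate latency:

1. Find REQUEST with id req-3632: 2024-02-22 13:15:23.024
2. Find RESPONSE with id req-3632: 2024-02-22 13:15:23.307
3. Latency: 2024-02-22 13:15:23.307 - 2024-02-22 13:15:23.024 = 283ms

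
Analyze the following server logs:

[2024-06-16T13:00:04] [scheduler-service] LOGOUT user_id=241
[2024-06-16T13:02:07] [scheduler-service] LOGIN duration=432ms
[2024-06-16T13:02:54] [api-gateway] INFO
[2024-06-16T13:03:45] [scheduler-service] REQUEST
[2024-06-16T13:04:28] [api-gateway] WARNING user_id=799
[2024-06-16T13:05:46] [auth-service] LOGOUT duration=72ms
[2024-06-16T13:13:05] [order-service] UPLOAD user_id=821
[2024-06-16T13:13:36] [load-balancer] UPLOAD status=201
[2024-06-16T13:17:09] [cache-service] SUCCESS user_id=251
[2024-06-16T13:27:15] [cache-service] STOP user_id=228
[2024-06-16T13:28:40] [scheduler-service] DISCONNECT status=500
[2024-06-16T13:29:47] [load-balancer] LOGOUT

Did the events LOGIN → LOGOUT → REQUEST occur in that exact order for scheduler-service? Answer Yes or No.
No

To verify sequence order:

1. Find all events in sequence LOGIN → LOGOUT → REQUEST for scheduler-service
2. Extract their timestamps
3. Check if timestamps are in ascending order
4. Result: No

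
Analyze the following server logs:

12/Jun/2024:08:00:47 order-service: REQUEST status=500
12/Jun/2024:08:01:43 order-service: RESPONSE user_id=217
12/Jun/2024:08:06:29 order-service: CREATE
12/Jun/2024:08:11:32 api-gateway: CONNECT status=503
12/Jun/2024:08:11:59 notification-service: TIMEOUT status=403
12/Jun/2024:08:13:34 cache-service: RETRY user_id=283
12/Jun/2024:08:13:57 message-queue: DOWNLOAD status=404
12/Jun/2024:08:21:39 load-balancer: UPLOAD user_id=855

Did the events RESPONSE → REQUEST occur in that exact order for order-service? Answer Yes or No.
No

To verify sequence order:

1. Find all events in sequence RESPONSE → REQUEST for order-service
2. Extract their timestamps
3. Check if timestamps are in ascending order
4. Result: No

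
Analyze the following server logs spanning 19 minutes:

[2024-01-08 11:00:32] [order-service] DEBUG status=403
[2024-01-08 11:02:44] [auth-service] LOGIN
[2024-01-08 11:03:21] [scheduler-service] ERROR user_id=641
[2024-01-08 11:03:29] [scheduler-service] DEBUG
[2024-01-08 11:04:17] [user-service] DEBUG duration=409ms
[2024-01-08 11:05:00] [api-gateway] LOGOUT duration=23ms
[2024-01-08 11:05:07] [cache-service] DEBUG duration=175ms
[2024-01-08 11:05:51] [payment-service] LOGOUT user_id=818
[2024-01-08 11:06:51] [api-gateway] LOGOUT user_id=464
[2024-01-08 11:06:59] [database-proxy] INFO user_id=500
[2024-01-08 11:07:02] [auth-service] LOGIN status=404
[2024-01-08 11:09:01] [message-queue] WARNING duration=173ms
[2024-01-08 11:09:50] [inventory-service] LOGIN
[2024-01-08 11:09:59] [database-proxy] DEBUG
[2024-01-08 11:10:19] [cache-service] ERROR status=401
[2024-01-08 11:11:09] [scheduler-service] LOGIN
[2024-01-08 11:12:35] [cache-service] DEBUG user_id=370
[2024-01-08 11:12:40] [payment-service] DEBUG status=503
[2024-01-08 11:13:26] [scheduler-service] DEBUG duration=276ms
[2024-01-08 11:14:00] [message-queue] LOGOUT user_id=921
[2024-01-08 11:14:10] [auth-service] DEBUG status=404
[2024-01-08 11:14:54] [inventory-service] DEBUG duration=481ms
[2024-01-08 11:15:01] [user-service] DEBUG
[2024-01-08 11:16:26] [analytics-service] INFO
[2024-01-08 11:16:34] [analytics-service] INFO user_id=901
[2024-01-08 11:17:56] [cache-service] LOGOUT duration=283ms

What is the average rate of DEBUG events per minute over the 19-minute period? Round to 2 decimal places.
0.58

To calculate the rate:

1. Count total DEBUG events: 11
2. Total time period: 19 minutes
3. Rate = 11 / 19 = 0.58 events per minute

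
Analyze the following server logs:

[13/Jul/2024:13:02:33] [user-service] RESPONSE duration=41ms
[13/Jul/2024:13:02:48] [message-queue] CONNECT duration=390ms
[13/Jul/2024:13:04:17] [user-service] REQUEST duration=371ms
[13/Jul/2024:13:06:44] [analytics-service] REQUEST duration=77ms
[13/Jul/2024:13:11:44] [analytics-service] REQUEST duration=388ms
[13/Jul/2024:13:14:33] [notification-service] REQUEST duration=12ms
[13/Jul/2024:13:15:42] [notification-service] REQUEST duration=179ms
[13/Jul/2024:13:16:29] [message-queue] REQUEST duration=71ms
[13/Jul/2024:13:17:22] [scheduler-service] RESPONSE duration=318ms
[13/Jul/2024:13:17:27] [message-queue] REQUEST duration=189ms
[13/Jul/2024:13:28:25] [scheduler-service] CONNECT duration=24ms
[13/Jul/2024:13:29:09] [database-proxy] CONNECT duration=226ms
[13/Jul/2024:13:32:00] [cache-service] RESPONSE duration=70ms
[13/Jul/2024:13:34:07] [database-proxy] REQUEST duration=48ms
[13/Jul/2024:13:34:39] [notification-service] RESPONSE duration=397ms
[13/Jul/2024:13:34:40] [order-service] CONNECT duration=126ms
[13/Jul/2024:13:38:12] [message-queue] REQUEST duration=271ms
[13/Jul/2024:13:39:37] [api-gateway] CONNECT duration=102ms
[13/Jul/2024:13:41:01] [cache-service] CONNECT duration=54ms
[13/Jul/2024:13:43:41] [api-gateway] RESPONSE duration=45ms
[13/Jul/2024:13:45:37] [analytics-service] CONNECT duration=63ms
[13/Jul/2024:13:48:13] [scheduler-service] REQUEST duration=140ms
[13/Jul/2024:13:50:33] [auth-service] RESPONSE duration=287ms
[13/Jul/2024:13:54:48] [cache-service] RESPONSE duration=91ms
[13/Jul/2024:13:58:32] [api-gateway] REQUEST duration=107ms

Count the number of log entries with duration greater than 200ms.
8

To count timeouts:

1. Threshold: 200ms
2. Extract duration from each log entry
3. Count entries where duration > 200
4. Timeout count: 8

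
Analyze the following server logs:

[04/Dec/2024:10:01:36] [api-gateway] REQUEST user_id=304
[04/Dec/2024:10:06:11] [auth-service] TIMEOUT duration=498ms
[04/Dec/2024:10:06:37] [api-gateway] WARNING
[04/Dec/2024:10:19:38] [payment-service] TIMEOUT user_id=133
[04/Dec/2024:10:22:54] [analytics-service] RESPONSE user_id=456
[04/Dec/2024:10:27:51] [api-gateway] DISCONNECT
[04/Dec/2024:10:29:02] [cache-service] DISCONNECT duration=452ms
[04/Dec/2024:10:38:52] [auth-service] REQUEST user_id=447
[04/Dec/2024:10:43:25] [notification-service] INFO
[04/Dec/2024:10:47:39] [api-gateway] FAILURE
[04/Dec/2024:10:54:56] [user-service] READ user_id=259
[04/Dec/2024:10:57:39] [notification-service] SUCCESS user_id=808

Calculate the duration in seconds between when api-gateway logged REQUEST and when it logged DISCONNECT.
1575

To find the time between events:

1. Locate the first REQUEST event for api-gateway: 04/Dec/2024:10:01:36
2. Locate the first DISCONNECT event for api-gateway: 04/Dec/2024:10:27:51
3. Calculate the difference: 04/Dec/2024:10:27:51 - 04/Dec/2024:10:01:36 = 1575 seconds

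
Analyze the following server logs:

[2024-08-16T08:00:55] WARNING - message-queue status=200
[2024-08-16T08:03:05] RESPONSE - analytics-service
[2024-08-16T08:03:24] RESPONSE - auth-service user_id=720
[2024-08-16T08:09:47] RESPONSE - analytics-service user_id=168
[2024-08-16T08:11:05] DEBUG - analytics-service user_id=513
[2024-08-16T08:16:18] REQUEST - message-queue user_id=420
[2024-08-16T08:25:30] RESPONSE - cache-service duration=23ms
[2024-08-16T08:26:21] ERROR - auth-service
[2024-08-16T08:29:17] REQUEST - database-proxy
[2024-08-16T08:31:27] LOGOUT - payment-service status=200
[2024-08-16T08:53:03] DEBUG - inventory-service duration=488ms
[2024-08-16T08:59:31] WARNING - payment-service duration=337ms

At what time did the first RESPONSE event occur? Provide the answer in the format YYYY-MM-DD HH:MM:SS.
2024-08-16 08:03:05

To find the first event:

1. Filter for all RESPONSE events
2. Sort by timestamp
3. Select the first one
4. Timestamp: 2024-08-16 08:03:05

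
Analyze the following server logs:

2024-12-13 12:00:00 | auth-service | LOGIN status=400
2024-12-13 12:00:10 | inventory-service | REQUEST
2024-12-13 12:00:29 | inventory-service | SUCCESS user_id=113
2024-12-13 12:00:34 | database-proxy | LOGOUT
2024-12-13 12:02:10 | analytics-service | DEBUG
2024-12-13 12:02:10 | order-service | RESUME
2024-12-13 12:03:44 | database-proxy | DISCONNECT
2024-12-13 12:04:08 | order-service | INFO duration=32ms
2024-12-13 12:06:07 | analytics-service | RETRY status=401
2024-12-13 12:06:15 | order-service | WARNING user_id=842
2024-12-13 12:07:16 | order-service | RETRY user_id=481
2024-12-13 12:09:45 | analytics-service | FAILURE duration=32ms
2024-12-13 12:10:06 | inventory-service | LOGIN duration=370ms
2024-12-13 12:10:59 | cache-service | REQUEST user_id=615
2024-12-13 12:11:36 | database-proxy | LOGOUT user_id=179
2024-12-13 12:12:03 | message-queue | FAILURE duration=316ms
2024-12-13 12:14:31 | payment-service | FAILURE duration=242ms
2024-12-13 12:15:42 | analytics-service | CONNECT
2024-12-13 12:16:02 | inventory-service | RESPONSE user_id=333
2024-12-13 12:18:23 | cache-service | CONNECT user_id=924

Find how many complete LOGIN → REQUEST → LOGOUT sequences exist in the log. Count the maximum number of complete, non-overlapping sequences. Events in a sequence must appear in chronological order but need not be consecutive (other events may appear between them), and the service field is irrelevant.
2

To count sequences:

1. Look for pattern: LOGIN → REQUEST → LOGOUT
2. Greedily scan the log in chronological order, matching each sequence element in turn (ignoring service)
3. Each time the full pattern completes, increment the count and restart matching from the next event
4. Complete non-overlapping sequences found: 2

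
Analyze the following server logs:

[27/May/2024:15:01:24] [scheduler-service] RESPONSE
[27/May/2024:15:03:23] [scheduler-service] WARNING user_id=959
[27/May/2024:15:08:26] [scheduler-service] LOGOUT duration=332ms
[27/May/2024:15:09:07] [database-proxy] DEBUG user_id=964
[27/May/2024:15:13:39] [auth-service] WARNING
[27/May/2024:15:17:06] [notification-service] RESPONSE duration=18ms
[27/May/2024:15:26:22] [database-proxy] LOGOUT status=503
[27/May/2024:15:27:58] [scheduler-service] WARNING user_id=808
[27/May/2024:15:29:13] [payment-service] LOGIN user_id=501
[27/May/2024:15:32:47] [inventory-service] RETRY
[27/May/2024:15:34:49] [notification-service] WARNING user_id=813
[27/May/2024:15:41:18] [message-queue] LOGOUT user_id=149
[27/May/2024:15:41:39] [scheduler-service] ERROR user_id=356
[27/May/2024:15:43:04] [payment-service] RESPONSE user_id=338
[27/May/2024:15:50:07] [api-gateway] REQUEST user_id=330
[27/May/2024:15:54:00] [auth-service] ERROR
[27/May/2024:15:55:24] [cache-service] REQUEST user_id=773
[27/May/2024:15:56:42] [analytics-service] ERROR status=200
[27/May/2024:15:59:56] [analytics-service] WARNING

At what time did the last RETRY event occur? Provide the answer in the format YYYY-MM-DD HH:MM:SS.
2024-05-27 15:32:47

To find the last event:

1. Filter for all RETRY events
2. Sort by timestamp
3. Select the last one
4. Timestamp: 2024-05-27 15:32:47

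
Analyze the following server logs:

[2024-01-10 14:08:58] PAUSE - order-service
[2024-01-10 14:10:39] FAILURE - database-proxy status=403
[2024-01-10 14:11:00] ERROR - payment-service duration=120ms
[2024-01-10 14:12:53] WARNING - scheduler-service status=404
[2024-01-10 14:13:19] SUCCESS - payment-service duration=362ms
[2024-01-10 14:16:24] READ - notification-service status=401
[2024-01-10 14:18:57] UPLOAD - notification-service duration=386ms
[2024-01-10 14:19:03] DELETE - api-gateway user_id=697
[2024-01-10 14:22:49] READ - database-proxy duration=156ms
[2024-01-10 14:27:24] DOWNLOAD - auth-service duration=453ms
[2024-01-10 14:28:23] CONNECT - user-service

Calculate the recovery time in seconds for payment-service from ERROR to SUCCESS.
139

To calculate recovery time:

1. Find ERROR event for payment-service: 2024-01-10 14:11:00
2. Find next SUCCESS event for payment-service: 2024-01-10 14:13:19
3. Recovery time: 2024-01-10 14:13:19 - 2024-01-10 14:11:00 = 139 seconds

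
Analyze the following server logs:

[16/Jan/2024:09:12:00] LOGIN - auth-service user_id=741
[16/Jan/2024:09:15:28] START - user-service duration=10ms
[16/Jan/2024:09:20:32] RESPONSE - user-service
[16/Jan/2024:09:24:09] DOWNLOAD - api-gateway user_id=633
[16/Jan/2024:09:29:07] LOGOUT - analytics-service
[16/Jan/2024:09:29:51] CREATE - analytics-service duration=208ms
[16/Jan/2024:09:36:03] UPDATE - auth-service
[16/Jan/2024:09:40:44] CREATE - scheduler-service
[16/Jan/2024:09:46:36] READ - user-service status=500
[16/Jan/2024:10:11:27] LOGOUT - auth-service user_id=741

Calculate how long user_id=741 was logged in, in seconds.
3567

To calculate session duration:

1. Find LOGIN event for user_id=741: 16/Jan/2024:09:12:00
2. Find LOGOUT event for user_id=741: 16/Jan/2024:10:11:27
3. Session duration: 16/Jan/2024:10:11:27 - 16/Jan/2024:09:12:00 = 3567 seconds (59 minutes)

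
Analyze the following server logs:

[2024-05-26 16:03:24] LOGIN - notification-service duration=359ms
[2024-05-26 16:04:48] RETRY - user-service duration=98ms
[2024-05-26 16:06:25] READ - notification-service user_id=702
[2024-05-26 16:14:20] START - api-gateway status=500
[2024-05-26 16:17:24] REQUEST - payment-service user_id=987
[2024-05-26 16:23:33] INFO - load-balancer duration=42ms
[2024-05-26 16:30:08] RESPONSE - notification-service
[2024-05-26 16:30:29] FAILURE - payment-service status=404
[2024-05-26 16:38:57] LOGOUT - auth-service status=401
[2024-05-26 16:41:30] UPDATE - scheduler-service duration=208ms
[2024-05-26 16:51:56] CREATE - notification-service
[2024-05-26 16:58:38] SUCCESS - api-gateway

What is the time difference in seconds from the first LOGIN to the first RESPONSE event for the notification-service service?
1604

To find the time between events:

1. Locate the first LOGIN event for notification-service: 2024-05-26 16:03:24
2. Locate the first RESPONSE event for notification-service: 2024-05-26 16:30:08
3. Calculate the difference: 2024-05-26 16:30:08 - 2024-05-26 16:03:24 = 1604 seconds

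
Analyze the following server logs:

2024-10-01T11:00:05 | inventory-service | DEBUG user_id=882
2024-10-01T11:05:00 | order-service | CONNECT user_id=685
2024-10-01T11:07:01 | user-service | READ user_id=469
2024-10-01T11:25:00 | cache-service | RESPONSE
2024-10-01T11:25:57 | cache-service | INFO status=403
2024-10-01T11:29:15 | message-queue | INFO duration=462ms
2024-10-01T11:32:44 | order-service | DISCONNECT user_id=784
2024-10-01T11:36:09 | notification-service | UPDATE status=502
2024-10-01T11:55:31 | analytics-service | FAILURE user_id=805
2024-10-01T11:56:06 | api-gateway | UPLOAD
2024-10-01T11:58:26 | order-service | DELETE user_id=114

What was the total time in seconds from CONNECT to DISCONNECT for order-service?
1664

To calculate state duration:

1. Find CONNECT event for order-service: 2024-10-01T11:05:00
2. Find DISCONNECT event for order-service: 2024-10-01T11:32:44
3. Calculate duration: 2024-10-01T11:32:44 - 2024-10-01T11:05:00 = 1664 seconds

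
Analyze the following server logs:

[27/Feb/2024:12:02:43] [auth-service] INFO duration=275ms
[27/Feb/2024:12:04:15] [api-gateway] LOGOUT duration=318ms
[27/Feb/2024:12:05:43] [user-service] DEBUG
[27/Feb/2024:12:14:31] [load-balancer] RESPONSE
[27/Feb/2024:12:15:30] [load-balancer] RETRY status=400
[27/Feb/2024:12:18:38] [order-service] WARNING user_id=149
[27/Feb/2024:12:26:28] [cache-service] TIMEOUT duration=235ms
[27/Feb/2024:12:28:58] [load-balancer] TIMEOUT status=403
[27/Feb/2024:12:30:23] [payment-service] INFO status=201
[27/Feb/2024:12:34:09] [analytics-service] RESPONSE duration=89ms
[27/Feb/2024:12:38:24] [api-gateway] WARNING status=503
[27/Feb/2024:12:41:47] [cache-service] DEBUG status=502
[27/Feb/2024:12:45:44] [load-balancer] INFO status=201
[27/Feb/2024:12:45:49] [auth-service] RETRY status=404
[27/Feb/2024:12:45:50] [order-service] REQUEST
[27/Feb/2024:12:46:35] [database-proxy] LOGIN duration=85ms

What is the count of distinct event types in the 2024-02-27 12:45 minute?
3

To count unique event types:

1. Filter events in the minute starting at 2024-02-27 12:45
2. Extract event types from matching entries
3. Count unique types: 3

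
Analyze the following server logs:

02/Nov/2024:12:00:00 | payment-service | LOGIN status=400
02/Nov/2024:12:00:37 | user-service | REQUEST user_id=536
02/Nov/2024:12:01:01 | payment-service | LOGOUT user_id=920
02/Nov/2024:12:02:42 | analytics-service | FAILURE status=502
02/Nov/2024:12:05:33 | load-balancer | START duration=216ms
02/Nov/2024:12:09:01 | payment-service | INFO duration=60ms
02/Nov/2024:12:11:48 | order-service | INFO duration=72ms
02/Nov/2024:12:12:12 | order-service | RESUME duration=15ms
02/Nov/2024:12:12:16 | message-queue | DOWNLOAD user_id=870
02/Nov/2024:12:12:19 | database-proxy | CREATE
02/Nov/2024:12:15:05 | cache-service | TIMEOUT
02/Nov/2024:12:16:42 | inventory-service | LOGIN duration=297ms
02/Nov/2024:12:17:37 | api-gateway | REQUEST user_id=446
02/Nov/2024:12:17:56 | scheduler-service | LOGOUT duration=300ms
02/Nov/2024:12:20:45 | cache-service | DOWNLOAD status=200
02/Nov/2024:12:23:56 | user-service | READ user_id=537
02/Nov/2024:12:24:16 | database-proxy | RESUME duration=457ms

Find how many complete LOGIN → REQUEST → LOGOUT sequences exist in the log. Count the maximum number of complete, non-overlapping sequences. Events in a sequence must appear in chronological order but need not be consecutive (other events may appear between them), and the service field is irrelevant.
2

To count sequences:

1. Look for pattern: LOGIN → REQUEST → LOGOUT
2. Greedily scan the log in chronological order, matching each sequence element in turn (ignoring service)
3. Each time the full pattern completes, increment the count and restart matching from the next event
4. Complete non-overlapping sequences found: 2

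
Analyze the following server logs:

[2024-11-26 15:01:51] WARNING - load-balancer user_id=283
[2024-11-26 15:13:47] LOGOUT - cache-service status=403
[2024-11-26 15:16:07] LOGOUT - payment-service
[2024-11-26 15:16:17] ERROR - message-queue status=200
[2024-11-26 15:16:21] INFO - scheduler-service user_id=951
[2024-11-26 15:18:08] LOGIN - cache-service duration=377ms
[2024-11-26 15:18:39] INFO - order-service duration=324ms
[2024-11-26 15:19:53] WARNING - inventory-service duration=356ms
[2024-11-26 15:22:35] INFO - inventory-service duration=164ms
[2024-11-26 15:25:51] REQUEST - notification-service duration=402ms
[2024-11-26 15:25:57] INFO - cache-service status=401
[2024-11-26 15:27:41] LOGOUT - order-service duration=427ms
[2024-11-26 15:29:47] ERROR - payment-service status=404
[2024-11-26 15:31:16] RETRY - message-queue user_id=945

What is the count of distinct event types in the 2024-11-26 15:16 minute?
3

To count unique event types:

1. Filter events in the minute starting at 2024-11-26 15:16
2. Extract event types from matching entries
3. Count unique types: 3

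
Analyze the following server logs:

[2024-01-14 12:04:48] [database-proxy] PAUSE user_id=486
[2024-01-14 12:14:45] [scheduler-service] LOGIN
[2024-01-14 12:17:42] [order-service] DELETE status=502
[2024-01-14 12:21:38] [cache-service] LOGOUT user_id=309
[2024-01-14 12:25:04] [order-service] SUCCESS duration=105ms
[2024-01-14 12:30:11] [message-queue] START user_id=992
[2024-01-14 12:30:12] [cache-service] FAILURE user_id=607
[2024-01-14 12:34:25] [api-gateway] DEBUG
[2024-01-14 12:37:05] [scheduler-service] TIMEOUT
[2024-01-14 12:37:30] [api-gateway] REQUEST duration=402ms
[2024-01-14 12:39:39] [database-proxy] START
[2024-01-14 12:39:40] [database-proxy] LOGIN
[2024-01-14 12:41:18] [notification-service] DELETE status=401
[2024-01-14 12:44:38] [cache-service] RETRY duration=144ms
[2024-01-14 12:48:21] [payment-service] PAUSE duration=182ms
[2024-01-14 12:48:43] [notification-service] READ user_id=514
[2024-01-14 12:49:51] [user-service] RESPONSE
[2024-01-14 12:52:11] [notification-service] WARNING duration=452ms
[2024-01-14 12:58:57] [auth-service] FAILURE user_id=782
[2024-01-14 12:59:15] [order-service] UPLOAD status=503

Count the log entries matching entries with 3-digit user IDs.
6

To find matching entries:

1. Pattern to match: entries with 3-digit user IDs
2. Scan each log entry for the pattern
3. Count matches: 6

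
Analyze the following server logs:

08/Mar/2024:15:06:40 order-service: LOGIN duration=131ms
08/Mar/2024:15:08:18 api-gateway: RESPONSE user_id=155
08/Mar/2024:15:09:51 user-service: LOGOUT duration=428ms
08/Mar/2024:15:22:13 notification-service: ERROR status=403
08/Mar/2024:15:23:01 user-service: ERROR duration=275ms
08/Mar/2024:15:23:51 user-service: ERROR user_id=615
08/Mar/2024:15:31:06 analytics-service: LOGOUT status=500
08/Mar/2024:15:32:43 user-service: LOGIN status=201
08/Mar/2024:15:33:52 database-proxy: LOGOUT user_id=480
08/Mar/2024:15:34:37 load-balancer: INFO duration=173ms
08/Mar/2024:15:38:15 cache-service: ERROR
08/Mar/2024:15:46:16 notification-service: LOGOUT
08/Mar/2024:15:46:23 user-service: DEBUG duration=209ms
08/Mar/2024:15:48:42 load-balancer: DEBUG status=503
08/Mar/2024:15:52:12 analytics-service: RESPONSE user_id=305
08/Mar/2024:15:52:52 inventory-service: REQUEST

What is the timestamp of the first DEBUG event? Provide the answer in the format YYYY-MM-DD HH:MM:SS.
2024-03-08 15:46:23

To find the first event:

1. Filter for all DEBUG events
2. Sort by timestamp
3. Select the first one
4. Timestamp: 2024-03-08 15:46:23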